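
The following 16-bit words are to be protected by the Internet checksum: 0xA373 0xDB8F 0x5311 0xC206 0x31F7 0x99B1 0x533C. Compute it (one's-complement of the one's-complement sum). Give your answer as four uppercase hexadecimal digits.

4CFF

One's-complement addition (fold any carry out of bit 15 back into bit 0):
  0xA373 + 0xDB8F = 0x17F02 → wrap carry → 0x7F03
  0x7F03 + 0x5311 = 0x0D214
  0xD214 + 0xC206 = 0x1941A → wrap carry → 0x941B
  0x941B + 0x31F7 = 0x0C612
  0xC612 + 0x99B1 = 0x15FC3 → wrap carry → 0x5FC4
  0x5FC4 + 0x533C = 0x0B300
One's-complement sum = 0xB300.
Checksum = ~0xB300 & 0xFFFF = 0x4CFF.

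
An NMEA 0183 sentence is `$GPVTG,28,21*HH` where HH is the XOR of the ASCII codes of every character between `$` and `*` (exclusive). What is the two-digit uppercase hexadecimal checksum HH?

XOR the ASCII codes of the payload characters:
  'G' = 0x47 → acc = 0x47
  'P' = 0x50 → acc = 0x17
  'V' = 0x56 → acc = 0x41
  'T' = 0x54 → acc = 0x15
  'G' = 0x47 → acc = 0x52
  ',' = 0x2C → acc = 0x7E
  '2' = 0x32 → acc = 0x4C
  '8' = 0x38 → acc = 0x74
  ',' = 0x2C → acc = 0x58
  '2' = 0x32 → acc = 0x6A
  '1' = 0x31 → acc = 0x5B
Checksum = 0x5B.

5B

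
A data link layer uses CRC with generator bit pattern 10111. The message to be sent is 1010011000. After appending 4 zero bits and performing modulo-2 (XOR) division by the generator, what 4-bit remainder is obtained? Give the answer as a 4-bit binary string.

1111

Append 4 zeros: 10100110000000. Divide by 10111 (XOR where the leading bit is 1):
  pos 0: 10100 XOR 10111 = 00011
  pos 3: 11110 XOR 10111 = 01001
  pos 4: 10010 XOR 10111 = 00101
  pos 6: 10100 XOR 10111 = 00011
  pos 9: 11000 XOR 10111 = 01111
Remainder (last 4 bits) = 1111. This is the CRC / FCS.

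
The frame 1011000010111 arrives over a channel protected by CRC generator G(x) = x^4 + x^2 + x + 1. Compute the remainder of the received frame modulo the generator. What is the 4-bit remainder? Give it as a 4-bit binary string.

0010

Modulo-2 division of 1011000010111 by 10111:
  pos 0: 10110 XOR 10111 = 00001
  pos 4: 10001 XOR 10111 = 00110
  pos 6: 11001 XOR 10111 = 01110
  pos 7: 11101 XOR 10111 = 01010
  pos 8: 10101 XOR 10111 = 00010
Remainder = 0010 (nonzero — an error is detected).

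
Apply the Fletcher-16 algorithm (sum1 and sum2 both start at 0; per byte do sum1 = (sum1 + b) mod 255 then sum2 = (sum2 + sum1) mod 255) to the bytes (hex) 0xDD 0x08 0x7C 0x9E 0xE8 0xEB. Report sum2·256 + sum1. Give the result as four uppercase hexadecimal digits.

E6D5

Running sums (mod 255):
  after byte 0 (0xDD): sum1=221, sum2=221
  after byte 1 (0x08): sum1=229, sum2=195
  after byte 2 (0x7C): sum1=98, sum2=38
  after byte 3 (0x9E): sum1=1, sum2=39
  after byte 4 (0xE8): sum1=233, sum2=17
  after byte 5 (0xEB): sum1=213, sum2=230
Checksum = sum2·256 + sum1 = 230·256 + 213 = 59093 = 0xE6D5.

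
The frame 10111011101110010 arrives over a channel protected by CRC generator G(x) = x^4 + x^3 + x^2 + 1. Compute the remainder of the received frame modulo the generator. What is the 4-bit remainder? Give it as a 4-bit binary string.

0100

Modulo-2 division of 10111011101110010 by 11101:
  pos 0: 10111 XOR 11101 = 01010
  pos 1: 10100 XOR 11101 = 01001
  pos 2: 10011 XOR 11101 = 01110
  pos 3: 11101 XOR 11101 = 00000
  pos 8: 10111 XOR 11101 = 01010
  pos 9: 10100 XOR 11101 = 01001
  pos 10: 10010 XOR 11101 = 01111
  pos 11: 11111 XOR 11101 = 00010
Remainder = 0100 (nonzero — an error is detected).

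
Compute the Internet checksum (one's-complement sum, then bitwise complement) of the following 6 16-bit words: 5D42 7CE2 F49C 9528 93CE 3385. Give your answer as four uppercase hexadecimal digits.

One's-complement addition (fold any carry out of bit 15 back into bit 0):
  0x5D42 + 0x7CE2 = 0x0DA24
  0xDA24 + 0xF49C = 0x1CEC0 → wrap carry → 0xCEC1
  0xCEC1 + 0x9528 = 0x163E9 → wrap carry → 0x63EA
  0x63EA + 0x93CE = 0x0F7B8
  0xF7B8 + 0x3385 = 0x12B3D → wrap carry → 0x2B3E
One's-complement sum = 0x2B3E.
Checksum = ~0x2B3E & 0xFFFF = 0xD4C1.

D4C1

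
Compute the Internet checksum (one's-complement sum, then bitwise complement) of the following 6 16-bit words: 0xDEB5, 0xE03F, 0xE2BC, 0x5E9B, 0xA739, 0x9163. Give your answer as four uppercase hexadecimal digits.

One's-complement addition (fold any carry out of bit 15 back into bit 0):
  0xDEB5 + 0xE03F = 0x1BEF4 → wrap carry → 0xBEF5
  0xBEF5 + 0xE2BC = 0x1A1B1 → wrap carry → 0xA1B2
  0xA1B2 + 0x5E9B = 0x1004D → wrap carry → 0x004E
  0x004E + 0xA739 = 0x0A787
  0xA787 + 0x9163 = 0x138EA → wrap carry → 0x38EB
One's-complement sum = 0x38EB.
Checksum = ~0x38EB & 0xFFFF = 0xC714.

C714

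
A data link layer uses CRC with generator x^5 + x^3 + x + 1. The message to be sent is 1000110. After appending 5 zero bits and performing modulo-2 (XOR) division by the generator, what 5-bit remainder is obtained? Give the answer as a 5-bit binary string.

Append 5 zeros: 100011000000. Divide by 101011 (XOR where the leading bit is 1):
  pos 0: 100011 XOR 101011 = 001000
  pos 2: 100000 XOR 101011 = 001011
  pos 4: 101100 XOR 101011 = 000111
Remainder (last 5 bits) = 11100. This is the CRC / FCS.

11100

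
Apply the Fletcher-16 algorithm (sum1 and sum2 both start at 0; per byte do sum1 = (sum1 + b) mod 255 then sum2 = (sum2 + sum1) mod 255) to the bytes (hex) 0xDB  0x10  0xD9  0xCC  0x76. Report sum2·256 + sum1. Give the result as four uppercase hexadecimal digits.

Running sums (mod 255):
  after byte 0 (0xDB): sum1=219, sum2=219
  after byte 1 (0x10): sum1=235, sum2=199
  after byte 2 (0xD9): sum1=197, sum2=141
  after byte 3 (0xCC): sum1=146, sum2=32
  after byte 4 (0x76): sum1=9, sum2=41
Checksum = sum2·256 + sum1 = 41·256 + 9 = 10505 = 0x2909.

2909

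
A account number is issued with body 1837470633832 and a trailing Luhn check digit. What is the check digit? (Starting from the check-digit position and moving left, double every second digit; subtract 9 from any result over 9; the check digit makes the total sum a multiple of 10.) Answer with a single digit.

3

Partial digits right→left: 2 3 8 3 3 6 0 7 4 7 3 8 1
Double every second digit counting from the check-digit position (so the 1st, 3rd, 5th, ... of the partial from the right).
  doubled (with −9 where >9): 4 7 6 0 8 6 2 → sum 33
  kept as-is: 3 3 6 7 7 8 → sum 34
Total = 33 + 34 = 67.
Check digit = (10 − (67 mod 10)) mod 10 = 3.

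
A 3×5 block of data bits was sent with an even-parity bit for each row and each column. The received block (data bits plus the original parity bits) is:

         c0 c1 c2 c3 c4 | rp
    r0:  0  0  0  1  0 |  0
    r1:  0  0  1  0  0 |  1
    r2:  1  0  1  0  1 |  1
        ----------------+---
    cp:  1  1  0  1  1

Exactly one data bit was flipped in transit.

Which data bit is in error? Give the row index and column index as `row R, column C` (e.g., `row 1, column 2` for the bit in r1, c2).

Recompute each row's even parity and compare to rp:
  r0: data parity 1, sent rp 0 → mismatch
  r1: data parity 1, sent rp 1 → ok
  r2: data parity 1, sent rp 1 → ok
Recompute each column's even parity and compare to cp:
  c0: data parity 1, sent cp 1 → ok
  c1: data parity 0, sent cp 1 → mismatch
  c2: data parity 0, sent cp 0 → ok
  c3: data parity 1, sent cp 1 → ok
  c4: data parity 1, sent cp 1 → ok
Exactly one row (r0) and one column (c1) fail → the flipped bit is at their intersection.

row 0, column 1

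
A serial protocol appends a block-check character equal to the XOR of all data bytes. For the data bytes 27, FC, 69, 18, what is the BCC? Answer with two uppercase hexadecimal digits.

AA

XOR the bytes together:
  start with 0x27
  0x27 ⊕ 0xFC = 0xDB
  0xDB ⊕ 0x69 = 0xB2
  0xB2 ⊕ 0x18 = 0xAA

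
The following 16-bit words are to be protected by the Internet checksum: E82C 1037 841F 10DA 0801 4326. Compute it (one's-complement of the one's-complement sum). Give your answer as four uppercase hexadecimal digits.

277B

One's-complement addition (fold any carry out of bit 15 back into bit 0):
  0xE82C + 0x1037 = 0x0F863
  0xF863 + 0x841F = 0x17C82 → wrap carry → 0x7C83
  0x7C83 + 0x10DA = 0x08D5D
  0x8D5D + 0x0801 = 0x0955E
  0x955E + 0x4326 = 0x0D884
One's-complement sum = 0xD884.
Checksum = ~0xD884 & 0xFFFF = 0x277B.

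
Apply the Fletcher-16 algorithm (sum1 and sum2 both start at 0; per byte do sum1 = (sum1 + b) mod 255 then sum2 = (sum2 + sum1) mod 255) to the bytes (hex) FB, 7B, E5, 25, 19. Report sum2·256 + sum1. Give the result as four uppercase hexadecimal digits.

Running sums (mod 255):
  after byte 0 (FB): sum1=251, sum2=251
  after byte 1 (7B): sum1=119, sum2=115
  after byte 2 (E5): sum1=93, sum2=208
  after byte 3 (25): sum1=130, sum2=83
  after byte 4 (19): sum1=155, sum2=238
Checksum = sum2·256 + sum1 = 238·256 + 155 = 61083 = 0xEE9B.

EE9B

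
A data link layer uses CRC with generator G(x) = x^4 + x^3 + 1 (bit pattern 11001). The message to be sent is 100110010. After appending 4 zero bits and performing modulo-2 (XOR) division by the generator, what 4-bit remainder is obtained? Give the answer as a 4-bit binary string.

0011

Append 4 zeros: 1001100100000. Divide by 11001 (XOR where the leading bit is 1):
  pos 0: 10011 XOR 11001 = 01010
  pos 1: 10100 XOR 11001 = 01101
  pos 2: 11010 XOR 11001 = 00011
  pos 5: 11100 XOR 11001 = 00101
  pos 7: 10100 XOR 11001 = 01101
  pos 8: 11010 XOR 11001 = 00011
Remainder (last 4 bits) = 0011. This is the CRC / FCS.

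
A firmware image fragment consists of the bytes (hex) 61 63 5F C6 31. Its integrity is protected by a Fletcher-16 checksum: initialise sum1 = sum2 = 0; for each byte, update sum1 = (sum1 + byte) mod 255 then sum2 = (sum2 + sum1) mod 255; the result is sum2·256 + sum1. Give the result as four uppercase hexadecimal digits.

511C

Running sums (mod 255):
  after byte 0 (61): sum1=97, sum2=97
  after byte 1 (63): sum1=196, sum2=38
  after byte 2 (5F): sum1=36, sum2=74
  after byte 3 (C6): sum1=234, sum2=53
  after byte 4 (31): sum1=28, sum2=81
Checksum = sum2·256 + sum1 = 81·256 + 28 = 20764 = 0x511C.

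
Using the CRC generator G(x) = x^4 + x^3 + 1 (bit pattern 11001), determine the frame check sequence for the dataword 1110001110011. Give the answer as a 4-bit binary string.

Append 4 zeros: 11100011100110000. Divide by 11001 (XOR where the leading bit is 1):
  pos 0: 11100 XOR 11001 = 00101
  pos 2: 10101 XOR 11001 = 01100
  pos 3: 11001 XOR 11001 = 00000
  pos 8: 10011 XOR 11001 = 01010
  pos 9: 10100 XOR 11001 = 01101
  pos 10: 11010 XOR 11001 = 00011
Remainder (last 4 bits) = 1100. This is the CRC / FCS.

1100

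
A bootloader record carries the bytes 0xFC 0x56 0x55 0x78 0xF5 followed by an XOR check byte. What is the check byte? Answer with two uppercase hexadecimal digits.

72

XOR the bytes together:
  start with 0xFC
  0xFC ⊕ 0x56 = 0xAA
  0xAA ⊕ 0x55 = 0xFF
  0xFF ⊕ 0x78 = 0x87
  0x87 ⊕ 0xF5 = 0x72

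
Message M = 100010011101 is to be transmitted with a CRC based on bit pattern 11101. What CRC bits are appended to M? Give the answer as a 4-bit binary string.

Append 4 zeros: 1000100111010000. Divide by 11101 (XOR where the leading bit is 1):
  pos 0: 10001 XOR 11101 = 01100
  pos 1: 11000 XOR 11101 = 00101
  pos 3: 10101 XOR 11101 = 01000
  pos 4: 10001 XOR 11101 = 01100
  pos 5: 11001 XOR 11101 = 00100
  pos 7: 10001 XOR 11101 = 01100
  pos 8: 11000 XOR 11101 = 00101
  pos 10: 10100 XOR 11101 = 01001
  pos 11: 10010 XOR 11101 = 01111
Remainder (last 4 bits) = 1111. This is the CRC / FCS.

1111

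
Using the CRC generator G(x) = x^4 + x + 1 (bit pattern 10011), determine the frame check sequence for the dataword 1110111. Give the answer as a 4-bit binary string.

0001

Append 4 zeros: 11101110000. Divide by 10011 (XOR where the leading bit is 1):
  pos 0: 11101 XOR 10011 = 01110
  pos 1: 11101 XOR 10011 = 01110
  pos 2: 11101 XOR 10011 = 01110
  pos 3: 11100 XOR 10011 = 01111
  pos 4: 11110 XOR 10011 = 01101
  pos 5: 11010 XOR 10011 = 01001
  pos 6: 10010 XOR 10011 = 00001
Remainder (last 4 bits) = 0001. This is the CRC / FCS.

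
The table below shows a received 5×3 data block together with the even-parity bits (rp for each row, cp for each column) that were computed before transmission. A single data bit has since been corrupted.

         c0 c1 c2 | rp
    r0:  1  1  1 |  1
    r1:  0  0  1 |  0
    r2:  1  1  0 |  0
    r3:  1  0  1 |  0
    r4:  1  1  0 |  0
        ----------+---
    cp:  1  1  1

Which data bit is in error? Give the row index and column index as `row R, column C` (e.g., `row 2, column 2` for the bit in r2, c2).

row 1, column 0

Recompute each row's even parity and compare to rp:
  r0: data parity 1, sent rp 1 → ok
  r1: data parity 1, sent rp 0 → mismatch
  r2: data parity 0, sent rp 0 → ok
  r3: data parity 0, sent rp 0 → ok
  r4: data parity 0, sent rp 0 → ok
Recompute each column's even parity and compare to cp:
  c0: data parity 0, sent cp 1 → mismatch
  c1: data parity 1, sent cp 1 → ok
  c2: data parity 1, sent cp 1 → ok
Exactly one row (r1) and one column (c0) fail → the flipped bit is at their intersection.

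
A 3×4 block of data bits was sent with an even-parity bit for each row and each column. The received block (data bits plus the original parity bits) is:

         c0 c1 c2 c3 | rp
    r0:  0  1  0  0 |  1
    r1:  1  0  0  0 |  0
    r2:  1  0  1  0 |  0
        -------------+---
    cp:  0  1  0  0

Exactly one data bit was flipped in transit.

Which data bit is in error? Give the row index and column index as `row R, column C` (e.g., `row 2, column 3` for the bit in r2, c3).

row 1, column 2

Recompute each row's even parity and compare to rp:
  r0: data parity 1, sent rp 1 → ok
  r1: data parity 1, sent rp 0 → mismatch
  r2: data parity 0, sent rp 0 → ok
Recompute each column's even parity and compare to cp:
  c0: data parity 0, sent cp 0 → ok
  c1: data parity 1, sent cp 1 → ok
  c2: data parity 1, sent cp 0 → mismatch
  c3: data parity 0, sent cp 0 → ok
Exactly one row (r1) and one column (c2) fail → the flipped bit is at their intersection.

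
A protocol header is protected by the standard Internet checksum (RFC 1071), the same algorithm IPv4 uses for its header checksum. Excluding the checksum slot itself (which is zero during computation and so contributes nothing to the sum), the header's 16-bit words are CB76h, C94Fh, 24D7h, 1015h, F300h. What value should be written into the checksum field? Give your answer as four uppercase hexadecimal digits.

One's-complement addition (fold any carry out of bit 15 back into bit 0):
  0xCB76 + 0xC94F = 0x194C5 → wrap carry → 0x94C6
  0x94C6 + 0x24D7 = 0x0B99D
  0xB99D + 0x1015 = 0x0C9B2
  0xC9B2 + 0xF300 = 0x1BCB2 → wrap carry → 0xBCB3
One's-complement sum = 0xBCB3.
Checksum = ~0xBCB3 & 0xFFFF = 0x434C.

434C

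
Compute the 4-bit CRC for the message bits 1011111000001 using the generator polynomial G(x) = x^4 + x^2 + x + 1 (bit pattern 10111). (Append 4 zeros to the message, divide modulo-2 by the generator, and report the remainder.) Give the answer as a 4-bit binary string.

1000

Append 4 zeros: 10111110000010000. Divide by 10111 (XOR where the leading bit is 1):
  pos 0: 10111 XOR 10111 = 00000
  pos 5: 11000 XOR 10111 = 01111
  pos 6: 11110 XOR 10111 = 01001
  pos 7: 10010 XOR 10111 = 00101
  pos 9: 10110 XOR 10111 = 00001
Remainder (last 4 bits) = 1000. This is the CRC / FCS.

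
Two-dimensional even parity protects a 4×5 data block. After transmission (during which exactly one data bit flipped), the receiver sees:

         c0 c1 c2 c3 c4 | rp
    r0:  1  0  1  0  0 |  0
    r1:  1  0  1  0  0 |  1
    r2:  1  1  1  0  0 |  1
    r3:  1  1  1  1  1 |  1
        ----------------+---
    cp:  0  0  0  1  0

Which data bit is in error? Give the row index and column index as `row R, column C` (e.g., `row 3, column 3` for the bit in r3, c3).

row 1, column 4

Recompute each row's even parity and compare to rp:
  r0: data parity 0, sent rp 0 → ok
  r1: data parity 0, sent rp 1 → mismatch
  r2: data parity 1, sent rp 1 → ok
  r3: data parity 1, sent rp 1 → ok
Recompute each column's even parity and compare to cp:
  c0: data parity 0, sent cp 0 → ok
  c1: data parity 0, sent cp 0 → ok
  c2: data parity 0, sent cp 0 → ok
  c3: data parity 1, sent cp 1 → ok
  c4: data parity 1, sent cp 0 → mismatch
Exactly one row (r1) and one column (c4) fail → the flipped bit is at their intersection.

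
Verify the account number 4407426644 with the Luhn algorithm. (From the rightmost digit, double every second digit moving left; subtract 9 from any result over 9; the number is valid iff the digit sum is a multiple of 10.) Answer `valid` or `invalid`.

From the right, keep odd positions and double even positions (subtract 9 from any doubled value over 9):
  doubled (positions 2,4,...): 8 3 8 0 8 → sum 27
  kept (positions 1,3,...): 4 6 2 7 4 → sum 23
Total = 50.
50 mod 10 = 0, so the number is valid.

valid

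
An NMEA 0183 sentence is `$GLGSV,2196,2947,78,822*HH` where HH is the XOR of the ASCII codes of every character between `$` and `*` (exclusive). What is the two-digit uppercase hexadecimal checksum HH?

XOR the ASCII codes of the payload characters:
  'G' = 0x47 → acc = 0x47
  'L' = 0x4C → acc = 0x0B
  'G' = 0x47 → acc = 0x4C
  'S' = 0x53 → acc = 0x1F
  'V' = 0x56 → acc = 0x49
  ',' = 0x2C → acc = 0x65
  '2' = 0x32 → acc = 0x57
  '1' = 0x31 → acc = 0x66
  '9' = 0x39 → acc = 0x5F
  '6' = 0x36 → acc = 0x69
  ',' = 0x2C → acc = 0x45
  '2' = 0x32 → acc = 0x77
  '9' = 0x39 → acc = 0x4E
  '4' = 0x34 → acc = 0x7A
  '7' = 0x37 → acc = 0x4D
  ',' = 0x2C → acc = 0x61
  '7' = 0x37 → acc = 0x56
  '8' = 0x38 → acc = 0x6E
  ',' = 0x2C → acc = 0x42
  '8' = 0x38 → acc = 0x7A
  '2' = 0x32 → acc = 0x48
  '2' = 0x32 → acc = 0x7A
Checksum = 0x7A.

7A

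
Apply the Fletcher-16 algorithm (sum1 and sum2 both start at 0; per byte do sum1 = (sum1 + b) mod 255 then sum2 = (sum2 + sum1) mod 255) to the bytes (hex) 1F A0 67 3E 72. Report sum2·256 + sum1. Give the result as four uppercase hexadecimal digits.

Running sums (mod 255):
  after byte 0 (1F): sum1=31, sum2=31
  after byte 1 (A0): sum1=191, sum2=222
  after byte 2 (67): sum1=39, sum2=6
  after byte 3 (3E): sum1=101, sum2=107
  after byte 4 (72): sum1=215, sum2=67
Checksum = sum2·256 + sum1 = 67·256 + 215 = 17367 = 0x43D7.

43D7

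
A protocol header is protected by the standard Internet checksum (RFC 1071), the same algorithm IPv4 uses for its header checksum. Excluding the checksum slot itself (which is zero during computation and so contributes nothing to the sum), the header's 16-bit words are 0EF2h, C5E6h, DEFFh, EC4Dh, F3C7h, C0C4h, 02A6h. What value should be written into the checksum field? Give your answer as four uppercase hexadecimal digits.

One's-complement addition (fold any carry out of bit 15 back into bit 0):
  0x0EF2 + 0xC5E6 = 0x0D4D8
  0xD4D8 + 0xDEFF = 0x1B3D7 → wrap carry → 0xB3D8
  0xB3D8 + 0xEC4D = 0x1A025 → wrap carry → 0xA026
  0xA026 + 0xF3C7 = 0x193ED → wrap carry → 0x93EE
  0x93EE + 0xC0C4 = 0x154B2 → wrap carry → 0x54B3
  0x54B3 + 0x02A6 = 0x05759
One's-complement sum = 0x5759.
Checksum = ~0x5759 & 0xFFFF = 0xA8A6.

A8A6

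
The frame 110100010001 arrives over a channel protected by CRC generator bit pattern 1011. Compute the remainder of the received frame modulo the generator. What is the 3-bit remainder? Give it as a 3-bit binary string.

000

Modulo-2 division of 110100010001 by 1011:
  pos 0: 1101 XOR 1011 = 0110
  pos 1: 1100 XOR 1011 = 0111
  pos 2: 1110 XOR 1011 = 0101
  pos 3: 1010 XOR 1011 = 0001
  pos 6: 1100 XOR 1011 = 0111
  pos 7: 1110 XOR 1011 = 0101
  pos 8: 1011 XOR 1011 = 0000
Remainder = 000 (zero — the frame passes the CRC check).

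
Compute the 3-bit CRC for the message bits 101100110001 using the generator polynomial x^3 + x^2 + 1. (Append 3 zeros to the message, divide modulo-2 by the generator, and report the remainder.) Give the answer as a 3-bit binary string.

011

Append 3 zeros: 101100110001000. Divide by 1101 (XOR where the leading bit is 1):
  pos 0: 1011 XOR 1101 = 0110
  pos 1: 1100 XOR 1101 = 0001
  pos 4: 1011 XOR 1101 = 0110
  pos 5: 1100 XOR 1101 = 0001
  pos 8: 1001 XOR 1101 = 0100
  pos 9: 1000 XOR 1101 = 0101
  pos 10: 1010 XOR 1101 = 0111
  pos 11: 1110 XOR 1101 = 0011
Remainder (last 3 bits) = 011. This is the CRC / FCS.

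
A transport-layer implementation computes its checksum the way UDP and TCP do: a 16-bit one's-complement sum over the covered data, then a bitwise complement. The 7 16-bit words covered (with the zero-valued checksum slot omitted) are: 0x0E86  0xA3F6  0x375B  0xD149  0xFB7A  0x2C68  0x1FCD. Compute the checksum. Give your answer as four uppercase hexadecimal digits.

One's-complement addition (fold any carry out of bit 15 back into bit 0):
  0x0E86 + 0xA3F6 = 0x0B27C
  0xB27C + 0x375B = 0x0E9D7
  0xE9D7 + 0xD149 = 0x1BB20 → wrap carry → 0xBB21
  0xBB21 + 0xFB7A = 0x1B69B → wrap carry → 0xB69C
  0xB69C + 0x2C68 = 0x0E304
  0xE304 + 0x1FCD = 0x102D1 → wrap carry → 0x02D2
One's-complement sum = 0x02D2.
Checksum = ~0x02D2 & 0xFFFF = 0xFD2D.

FD2D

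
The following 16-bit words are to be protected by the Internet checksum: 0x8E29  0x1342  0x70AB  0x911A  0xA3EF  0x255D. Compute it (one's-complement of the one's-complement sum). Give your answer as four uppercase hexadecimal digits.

One's-complement addition (fold any carry out of bit 15 back into bit 0):
  0x8E29 + 0x1342 = 0x0A16B
  0xA16B + 0x70AB = 0x11216 → wrap carry → 0x1217
  0x1217 + 0x911A = 0x0A331
  0xA331 + 0xA3EF = 0x14720 → wrap carry → 0x4721
  0x4721 + 0x255D = 0x06C7E
One's-complement sum = 0x6C7E.
Checksum = ~0x6C7E & 0xFFFF = 0x9381.

9381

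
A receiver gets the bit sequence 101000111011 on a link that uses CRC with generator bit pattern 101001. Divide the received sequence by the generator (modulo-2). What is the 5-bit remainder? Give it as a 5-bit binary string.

Modulo-2 division of 101000111011 by 101001:
  pos 0: 101000 XOR 101001 = 000001
  pos 5: 111101 XOR 101001 = 010100
  pos 6: 101001 XOR 101001 = 000000
Remainder = 00000 (zero — the frame passes the CRC check).

00000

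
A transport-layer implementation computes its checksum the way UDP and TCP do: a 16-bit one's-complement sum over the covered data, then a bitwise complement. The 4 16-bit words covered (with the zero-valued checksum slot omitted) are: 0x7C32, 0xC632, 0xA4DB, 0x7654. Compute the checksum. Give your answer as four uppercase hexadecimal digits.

One's-complement addition (fold any carry out of bit 15 back into bit 0):
  0x7C32 + 0xC632 = 0x14264 → wrap carry → 0x4265
  0x4265 + 0xA4DB = 0x0E740
  0xE740 + 0x7654 = 0x15D94 → wrap carry → 0x5D95
One's-complement sum = 0x5D95.
Checksum = ~0x5D95 & 0xFFFF = 0xA26A.

A26A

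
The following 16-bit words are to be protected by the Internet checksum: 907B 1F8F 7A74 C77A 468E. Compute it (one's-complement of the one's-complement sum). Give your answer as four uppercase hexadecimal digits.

C777

One's-complement addition (fold any carry out of bit 15 back into bit 0):
  0x907B + 0x1F8F = 0x0B00A
  0xB00A + 0x7A74 = 0x12A7E → wrap carry → 0x2A7F
  0x2A7F + 0xC77A = 0x0F1F9
  0xF1F9 + 0x468E = 0x13887 → wrap carry → 0x3888
One's-complement sum = 0x3888.
Checksum = ~0x3888 & 0xFFFF = 0xC777.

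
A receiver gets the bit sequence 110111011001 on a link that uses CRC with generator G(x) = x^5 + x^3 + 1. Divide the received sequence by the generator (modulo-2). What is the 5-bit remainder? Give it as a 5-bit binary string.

00000

Modulo-2 division of 110111011001 by 101001:
  pos 0: 110111 XOR 101001 = 011110
  pos 1: 111100 XOR 101001 = 010101
  pos 2: 101011 XOR 101001 = 000010
  pos 6: 101001 XOR 101001 = 000000
Remainder = 00000 (zero — the frame passes the CRC check).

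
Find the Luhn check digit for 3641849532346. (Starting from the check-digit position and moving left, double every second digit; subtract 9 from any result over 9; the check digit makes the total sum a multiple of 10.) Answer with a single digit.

Partial digits right→left: 6 4 3 2 3 5 9 4 8 1 4 6 3
Double every second digit counting from the check-digit position (so the 1st, 3rd, 5th, ... of the partial from the right).
  doubled (with −9 where >9): 3 6 6 9 7 8 6 → sum 45
  kept as-is: 4 2 5 4 1 6 → sum 22
Total = 45 + 22 = 67.
Check digit = (10 − (67 mod 10)) mod 10 = 3.

3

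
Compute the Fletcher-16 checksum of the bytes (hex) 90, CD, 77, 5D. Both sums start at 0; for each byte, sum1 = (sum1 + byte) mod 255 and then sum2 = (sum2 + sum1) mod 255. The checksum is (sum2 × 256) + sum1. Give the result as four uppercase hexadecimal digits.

Running sums (mod 255):
  after byte 0 (90): sum1=144, sum2=144
  after byte 1 (CD): sum1=94, sum2=238
  after byte 2 (77): sum1=213, sum2=196
  after byte 3 (5D): sum1=51, sum2=247
Checksum = sum2·256 + sum1 = 247·256 + 51 = 63283 = 0xF733.

F733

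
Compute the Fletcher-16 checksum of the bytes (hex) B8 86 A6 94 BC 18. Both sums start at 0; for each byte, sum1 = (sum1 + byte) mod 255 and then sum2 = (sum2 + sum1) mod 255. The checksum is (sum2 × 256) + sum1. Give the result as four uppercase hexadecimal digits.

Running sums (mod 255):
  after byte 0 (B8): sum1=184, sum2=184
  after byte 1 (86): sum1=63, sum2=247
  after byte 2 (A6): sum1=229, sum2=221
  after byte 3 (94): sum1=122, sum2=88
  after byte 4 (BC): sum1=55, sum2=143
  after byte 5 (18): sum1=79, sum2=222
Checksum = sum2·256 + sum1 = 222·256 + 79 = 56911 = 0xDE4F.

DE4F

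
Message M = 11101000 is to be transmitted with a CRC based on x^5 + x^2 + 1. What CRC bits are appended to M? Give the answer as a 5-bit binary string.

10101

Append 5 zeros: 1110100000000. Divide by 100101 (XOR where the leading bit is 1):
  pos 0: 111010 XOR 100101 = 011111
  pos 1: 111110 XOR 100101 = 011011
  pos 2: 110110 XOR 100101 = 010011
  pos 3: 100110 XOR 100101 = 000011
  pos 7: 110000 XOR 100101 = 010101
Remainder (last 5 bits) = 10101. This is the CRC / FCS.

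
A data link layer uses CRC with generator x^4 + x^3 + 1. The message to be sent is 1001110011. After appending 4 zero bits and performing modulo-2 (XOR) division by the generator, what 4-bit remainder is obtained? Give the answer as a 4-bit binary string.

0101

Append 4 zeros: 10011100110000. Divide by 11001 (XOR where the leading bit is 1):
  pos 0: 10011 XOR 11001 = 01010
  pos 1: 10101 XOR 11001 = 01100
  pos 2: 11000 XOR 11001 = 00001
  pos 6: 10110 XOR 11001 = 01111
  pos 7: 11110 XOR 11001 = 00111
  pos 9: 11100 XOR 11001 = 00101
Remainder (last 4 bits) = 0101. This is the CRC / FCS.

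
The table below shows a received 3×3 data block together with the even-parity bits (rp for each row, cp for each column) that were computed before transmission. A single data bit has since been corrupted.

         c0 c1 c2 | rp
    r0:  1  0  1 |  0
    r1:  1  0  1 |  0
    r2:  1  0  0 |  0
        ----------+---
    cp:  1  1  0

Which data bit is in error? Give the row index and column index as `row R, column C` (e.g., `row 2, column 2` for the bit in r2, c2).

row 2, column 1

Recompute each row's even parity and compare to rp:
  r0: data parity 0, sent rp 0 → ok
  r1: data parity 0, sent rp 0 → ok
  r2: data parity 1, sent rp 0 → mismatch
Recompute each column's even parity and compare to cp:
  c0: data parity 1, sent cp 1 → ok
  c1: data parity 0, sent cp 1 → mismatch
  c2: data parity 0, sent cp 0 → ok
Exactly one row (r2) and one column (c1) fail → the flipped bit is at their intersection.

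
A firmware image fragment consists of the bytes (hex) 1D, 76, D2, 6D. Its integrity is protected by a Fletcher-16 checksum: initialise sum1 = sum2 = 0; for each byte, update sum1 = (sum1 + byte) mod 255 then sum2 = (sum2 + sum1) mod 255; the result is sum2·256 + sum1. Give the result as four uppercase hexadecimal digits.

Running sums (mod 255):
  after byte 0 (1D): sum1=29, sum2=29
  after byte 1 (76): sum1=147, sum2=176
  after byte 2 (D2): sum1=102, sum2=23
  after byte 3 (6D): sum1=211, sum2=234
Checksum = sum2·256 + sum1 = 234·256 + 211 = 60115 = 0xEAD3.

EAD3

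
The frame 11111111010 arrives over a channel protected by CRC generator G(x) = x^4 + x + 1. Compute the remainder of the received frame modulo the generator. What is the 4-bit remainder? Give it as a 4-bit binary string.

Modulo-2 division of 11111111010 by 10011:
  pos 0: 11111 XOR 10011 = 01100
  pos 1: 11001 XOR 10011 = 01010
  pos 2: 10101 XOR 10011 = 00110
  pos 4: 11010 XOR 10011 = 01001
  pos 5: 10011 XOR 10011 = 00000
Remainder = 0000 (zero — the frame passes the CRC check).

0000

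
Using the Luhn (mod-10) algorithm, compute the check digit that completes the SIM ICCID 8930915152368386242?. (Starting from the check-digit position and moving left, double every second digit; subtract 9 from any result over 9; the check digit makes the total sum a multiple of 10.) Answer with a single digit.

Partial digits right→left: 2 4 2 6 8 3 8 6 3 2 5 1 5 1 9 0 3 9 8
Double every second digit counting from the check-digit position (so the 1st, 3rd, 5th, ... of the partial from the right).
  doubled (with −9 where >9): 4 4 7 7 6 1 1 9 6 7 → sum 52
  kept as-is: 4 6 3 6 2 1 1 0 9 → sum 32
Total = 52 + 32 = 84.
Check digit = (10 − (84 mod 10)) mod 10 = 6.

6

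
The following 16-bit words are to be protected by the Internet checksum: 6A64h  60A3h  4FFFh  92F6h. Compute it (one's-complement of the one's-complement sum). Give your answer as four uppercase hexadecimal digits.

One's-complement addition (fold any carry out of bit 15 back into bit 0):
  0x6A64 + 0x60A3 = 0x0CB07
  0xCB07 + 0x4FFF = 0x11B06 → wrap carry → 0x1B07
  0x1B07 + 0x92F6 = 0x0ADFD
One's-complement sum = 0xADFD.
Checksum = ~0xADFD & 0xFFFF = 0x5202.

5202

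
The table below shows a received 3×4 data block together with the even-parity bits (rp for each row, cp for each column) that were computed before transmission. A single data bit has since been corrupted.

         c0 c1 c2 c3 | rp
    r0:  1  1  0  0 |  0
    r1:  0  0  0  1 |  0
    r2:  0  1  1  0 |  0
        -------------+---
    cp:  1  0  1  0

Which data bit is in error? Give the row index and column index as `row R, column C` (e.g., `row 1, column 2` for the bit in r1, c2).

row 1, column 3

Recompute each row's even parity and compare to rp:
  r0: data parity 0, sent rp 0 → ok
  r1: data parity 1, sent rp 0 → mismatch
  r2: data parity 0, sent rp 0 → ok
Recompute each column's even parity and compare to cp:
  c0: data parity 1, sent cp 1 → ok
  c1: data parity 0, sent cp 0 → ok
  c2: data parity 1, sent cp 1 → ok
  c3: data parity 1, sent cp 0 → mismatch
Exactly one row (r1) and one column (c3) fail → the flipped bit is at their intersection.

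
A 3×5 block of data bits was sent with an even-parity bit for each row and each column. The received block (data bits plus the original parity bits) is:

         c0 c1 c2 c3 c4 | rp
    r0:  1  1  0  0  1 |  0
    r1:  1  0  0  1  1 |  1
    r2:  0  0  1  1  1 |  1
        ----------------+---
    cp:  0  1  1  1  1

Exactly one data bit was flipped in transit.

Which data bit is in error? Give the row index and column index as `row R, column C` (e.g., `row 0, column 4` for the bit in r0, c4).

Recompute each row's even parity and compare to rp:
  r0: data parity 1, sent rp 0 → mismatch
  r1: data parity 1, sent rp 1 → ok
  r2: data parity 1, sent rp 1 → ok
Recompute each column's even parity and compare to cp:
  c0: data parity 0, sent cp 0 → ok
  c1: data parity 1, sent cp 1 → ok
  c2: data parity 1, sent cp 1 → ok
  c3: data parity 0, sent cp 1 → mismatch
  c4: data parity 1, sent cp 1 → ok
Exactly one row (r0) and one column (c3) fail → the flipped bit is at their intersection.

row 0, column 3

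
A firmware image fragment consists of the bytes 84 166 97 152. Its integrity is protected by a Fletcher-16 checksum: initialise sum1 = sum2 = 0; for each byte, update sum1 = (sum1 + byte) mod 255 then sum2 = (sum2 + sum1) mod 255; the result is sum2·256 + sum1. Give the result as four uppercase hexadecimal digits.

Running sums (mod 255):
  after byte 0 (84): sum1=84, sum2=84
  after byte 1 (166): sum1=250, sum2=79
  after byte 2 (97): sum1=92, sum2=171
  after byte 3 (152): sum1=244, sum2=160
Checksum = sum2·256 + sum1 = 160·256 + 244 = 41204 = 0xA0F4.

A0F4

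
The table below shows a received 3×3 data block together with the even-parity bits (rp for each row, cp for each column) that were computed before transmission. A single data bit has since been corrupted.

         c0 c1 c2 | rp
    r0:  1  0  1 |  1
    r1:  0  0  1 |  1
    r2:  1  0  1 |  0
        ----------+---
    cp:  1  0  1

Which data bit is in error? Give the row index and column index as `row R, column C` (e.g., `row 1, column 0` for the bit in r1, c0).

row 0, column 0

Recompute each row's even parity and compare to rp:
  r0: data parity 0, sent rp 1 → mismatch
  r1: data parity 1, sent rp 1 → ok
  r2: data parity 0, sent rp 0 → ok
Recompute each column's even parity and compare to cp:
  c0: data parity 0, sent cp 1 → mismatch
  c1: data parity 0, sent cp 0 → ok
  c2: data parity 1, sent cp 1 → ok
Exactly one row (r0) and one column (c0) fail → the flipped bit is at their intersection.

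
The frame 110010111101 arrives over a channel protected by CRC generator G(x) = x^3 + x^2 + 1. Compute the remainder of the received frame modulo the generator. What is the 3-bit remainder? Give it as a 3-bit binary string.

Modulo-2 division of 110010111101 by 1101:
  pos 0: 1100 XOR 1101 = 0001
  pos 3: 1101 XOR 1101 = 0000
  pos 7: 1110 XOR 1101 = 0011
Remainder = 111 (nonzero — an error is detected).

111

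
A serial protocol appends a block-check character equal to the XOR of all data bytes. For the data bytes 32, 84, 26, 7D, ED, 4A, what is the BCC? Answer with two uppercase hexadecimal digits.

XOR the bytes together:
  start with 0x32
  0x32 ⊕ 0x84 = 0xB6
  0xB6 ⊕ 0x26 = 0x90
  0x90 ⊕ 0x7D = 0xED
  0xED ⊕ 0xED = 0x00
  0x00 ⊕ 0x4A = 0x4A

4A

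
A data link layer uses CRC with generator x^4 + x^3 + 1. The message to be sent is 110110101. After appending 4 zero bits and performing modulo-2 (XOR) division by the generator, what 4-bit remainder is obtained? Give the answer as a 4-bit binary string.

Append 4 zeros: 1101101010000. Divide by 11001 (XOR where the leading bit is 1):
  pos 0: 11011 XOR 11001 = 00010
  pos 3: 10010 XOR 11001 = 01011
  pos 4: 10111 XOR 11001 = 01110
  pos 5: 11100 XOR 11001 = 00101
  pos 7: 10100 XOR 11001 = 01101
  pos 8: 11010 XOR 11001 = 00011
Remainder (last 4 bits) = 0011. This is the CRC / FCS.

0011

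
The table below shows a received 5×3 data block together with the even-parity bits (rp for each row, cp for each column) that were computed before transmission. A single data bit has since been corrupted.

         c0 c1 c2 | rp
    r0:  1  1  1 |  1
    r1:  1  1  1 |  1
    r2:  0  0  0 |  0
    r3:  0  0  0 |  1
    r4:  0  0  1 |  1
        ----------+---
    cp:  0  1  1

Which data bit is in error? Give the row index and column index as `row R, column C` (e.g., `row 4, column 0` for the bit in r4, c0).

Recompute each row's even parity and compare to rp:
  r0: data parity 1, sent rp 1 → ok
  r1: data parity 1, sent rp 1 → ok
  r2: data parity 0, sent rp 0 → ok
  r3: data parity 0, sent rp 1 → mismatch
  r4: data parity 1, sent rp 1 → ok
Recompute each column's even parity and compare to cp:
  c0: data parity 0, sent cp 0 → ok
  c1: data parity 0, sent cp 1 → mismatch
  c2: data parity 1, sent cp 1 → ok
Exactly one row (r3) and one column (c1) fail → the flipped bit is at their intersection.

row 3, column 1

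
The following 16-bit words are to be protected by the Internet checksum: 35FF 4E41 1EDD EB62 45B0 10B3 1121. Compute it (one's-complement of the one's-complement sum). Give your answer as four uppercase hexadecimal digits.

One's-complement addition (fold any carry out of bit 15 back into bit 0):
  0x35FF + 0x4E41 = 0x08440
  0x8440 + 0x1EDD = 0x0A31D
  0xA31D + 0xEB62 = 0x18E7F → wrap carry → 0x8E80
  0x8E80 + 0x45B0 = 0x0D430
  0xD430 + 0x10B3 = 0x0E4E3
  0xE4E3 + 0x1121 = 0x0F604
One's-complement sum = 0xF604.
Checksum = ~0xF604 & 0xFFFF = 0x09FB.

09FB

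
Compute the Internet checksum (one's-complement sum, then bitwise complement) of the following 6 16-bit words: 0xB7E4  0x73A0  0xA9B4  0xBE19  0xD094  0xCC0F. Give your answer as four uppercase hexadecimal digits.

One's-complement addition (fold any carry out of bit 15 back into bit 0):
  0xB7E4 + 0x73A0 = 0x12B84 → wrap carry → 0x2B85
  0x2B85 + 0xA9B4 = 0x0D539
  0xD539 + 0xBE19 = 0x19352 → wrap carry → 0x9353
  0x9353 + 0xD094 = 0x163E7 → wrap carry → 0x63E8
  0x63E8 + 0xCC0F = 0x12FF7 → wrap carry → 0x2FF8
One's-complement sum = 0x2FF8.
Checksum = ~0x2FF8 & 0xFFFF = 0xD007.

D007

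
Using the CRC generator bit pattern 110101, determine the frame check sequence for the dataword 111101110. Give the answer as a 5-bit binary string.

11010

Append 5 zeros: 11110111000000. Divide by 110101 (XOR where the leading bit is 1):
  pos 0: 111101 XOR 110101 = 001000
  pos 2: 100011 XOR 110101 = 010110
  pos 3: 101100 XOR 110101 = 011001
  pos 4: 110010 XOR 110101 = 000111
  pos 7: 111000 XOR 110101 = 001101
Remainder (last 5 bits) = 11010. This is the CRC / FCS.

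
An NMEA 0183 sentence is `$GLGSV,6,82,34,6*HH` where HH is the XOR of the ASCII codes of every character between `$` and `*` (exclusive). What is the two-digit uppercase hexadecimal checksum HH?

XOR the ASCII codes of the payload characters:
  'G' = 0x47 → acc = 0x47
  'L' = 0x4C → acc = 0x0B
  'G' = 0x47 → acc = 0x4C
  'S' = 0x53 → acc = 0x1F
  'V' = 0x56 → acc = 0x49
  ',' = 0x2C → acc = 0x65
  '6' = 0x36 → acc = 0x53
  ',' = 0x2C → acc = 0x7F
  '8' = 0x38 → acc = 0x47
  '2' = 0x32 → acc = 0x75
  ',' = 0x2C → acc = 0x59
  '3' = 0x33 → acc = 0x6A
  '4' = 0x34 → acc = 0x5E
  ',' = 0x2C → acc = 0x72
  '6' = 0x36 → acc = 0x44
Checksum = 0x44.

44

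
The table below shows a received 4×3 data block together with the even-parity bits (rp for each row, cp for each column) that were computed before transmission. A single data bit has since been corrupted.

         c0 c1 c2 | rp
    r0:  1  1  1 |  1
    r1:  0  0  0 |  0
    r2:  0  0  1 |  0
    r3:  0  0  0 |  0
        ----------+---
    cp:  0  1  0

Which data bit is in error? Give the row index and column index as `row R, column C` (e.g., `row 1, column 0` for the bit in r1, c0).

Recompute each row's even parity and compare to rp:
  r0: data parity 1, sent rp 1 → ok
  r1: data parity 0, sent rp 0 → ok
  r2: data parity 1, sent rp 0 → mismatch
  r3: data parity 0, sent rp 0 → ok
Recompute each column's even parity and compare to cp:
  c0: data parity 1, sent cp 0 → mismatch
  c1: data parity 1, sent cp 1 → ok
  c2: data parity 0, sent cp 0 → ok
Exactly one row (r2) and one column (c0) fail → the flipped bit is at their intersection.

row 2, column 0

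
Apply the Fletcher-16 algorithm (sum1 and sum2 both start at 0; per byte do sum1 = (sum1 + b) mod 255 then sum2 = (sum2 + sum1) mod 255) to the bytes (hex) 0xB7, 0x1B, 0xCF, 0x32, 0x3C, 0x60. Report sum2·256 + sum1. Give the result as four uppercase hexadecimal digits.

Running sums (mod 255):
  after byte 0 (0xB7): sum1=183, sum2=183
  after byte 1 (0x1B): sum1=210, sum2=138
  after byte 2 (0xCF): sum1=162, sum2=45
  after byte 3 (0x32): sum1=212, sum2=2
  after byte 4 (0x3C): sum1=17, sum2=19
  after byte 5 (0x60): sum1=113, sum2=132
Checksum = sum2·256 + sum1 = 132·256 + 113 = 33905 = 0x8471.

8471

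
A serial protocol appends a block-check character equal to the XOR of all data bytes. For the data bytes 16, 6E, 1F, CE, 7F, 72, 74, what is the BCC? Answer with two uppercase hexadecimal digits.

D0

XOR the bytes together:
  start with 0x16
  0x16 ⊕ 0x6E = 0x78
  0x78 ⊕ 0x1F = 0x67
  0x67 ⊕ 0xCE = 0xA9
  0xA9 ⊕ 0x7F = 0xD6
  0xD6 ⊕ 0x72 = 0xA4
  0xA4 ⊕ 0x74 = 0xD0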